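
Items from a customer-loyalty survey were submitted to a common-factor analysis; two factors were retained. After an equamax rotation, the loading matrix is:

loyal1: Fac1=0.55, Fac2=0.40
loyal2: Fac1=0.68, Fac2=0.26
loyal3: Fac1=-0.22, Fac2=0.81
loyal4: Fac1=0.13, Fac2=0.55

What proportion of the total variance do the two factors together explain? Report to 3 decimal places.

SS loadings by factor: 0.8302, 1.1862; total = 2.0164.
Total variance with 4 standardized items is 4, so the solution explains 2.0164/4 = 0.5041.

0.504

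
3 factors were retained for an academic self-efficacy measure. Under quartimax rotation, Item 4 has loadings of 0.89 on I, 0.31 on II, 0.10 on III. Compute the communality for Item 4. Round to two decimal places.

h² = 0.89² + 0.31² + 0.10² = 0.7921 + 0.0961 + 0.0100 = 0.8982

0.90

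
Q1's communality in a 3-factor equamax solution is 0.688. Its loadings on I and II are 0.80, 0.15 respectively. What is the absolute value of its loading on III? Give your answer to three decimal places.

0.160

Under orthogonal rotation h² = Σλ², so λ_III² = h² − (0.6625) = 0.688 − 0.6625 = 0.0255.
|λ| = √0.0255 = 0.1597.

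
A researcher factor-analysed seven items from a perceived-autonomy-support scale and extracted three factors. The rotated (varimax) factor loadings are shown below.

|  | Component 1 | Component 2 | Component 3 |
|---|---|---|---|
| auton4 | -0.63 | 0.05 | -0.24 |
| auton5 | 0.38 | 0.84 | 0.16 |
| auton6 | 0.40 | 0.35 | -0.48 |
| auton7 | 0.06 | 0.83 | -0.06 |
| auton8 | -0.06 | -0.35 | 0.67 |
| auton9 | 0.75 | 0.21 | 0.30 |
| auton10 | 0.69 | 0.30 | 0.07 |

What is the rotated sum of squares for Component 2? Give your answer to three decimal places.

1.776

SS loadings for Component 2 = 0.05² + 0.84² + 0.35² + 0.83² + (-0.35)² + 0.21² + 0.30² = 0.0025 + 0.7056 + 0.1225 + 0.6889 + 0.1225 + 0.0441 + 0.0900 = 1.7761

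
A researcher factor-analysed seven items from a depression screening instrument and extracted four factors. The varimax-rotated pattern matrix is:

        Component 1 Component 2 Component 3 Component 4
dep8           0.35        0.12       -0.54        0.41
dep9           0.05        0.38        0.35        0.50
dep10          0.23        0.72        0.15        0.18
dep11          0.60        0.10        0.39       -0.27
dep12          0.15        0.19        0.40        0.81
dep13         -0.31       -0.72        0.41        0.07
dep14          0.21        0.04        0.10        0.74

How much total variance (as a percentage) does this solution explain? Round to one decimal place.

Communalities: 0.5966, 0.5194, 0.6262, 0.5950, 0.8747, 0.7875, 0.6033; Σh² = 4.6027.
Total variance with 7 standardized items is 7, so the solution explains 4.6027/7 = 0.6575 = 65.75%.

65.8%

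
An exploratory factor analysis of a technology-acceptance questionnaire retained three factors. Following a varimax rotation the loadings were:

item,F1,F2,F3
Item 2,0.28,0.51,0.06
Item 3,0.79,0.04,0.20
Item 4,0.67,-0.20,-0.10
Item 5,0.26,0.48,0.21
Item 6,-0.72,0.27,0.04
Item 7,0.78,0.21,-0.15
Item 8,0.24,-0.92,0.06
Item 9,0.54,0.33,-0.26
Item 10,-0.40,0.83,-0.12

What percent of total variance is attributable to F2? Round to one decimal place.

25.5%

SS loadings for F2 = 0.51² + 0.04² + (-0.20)² + 0.48² + 0.27² + 0.21² + (-0.92)² + 0.33² + 0.83² = 2.2933
With 9 standardized items, total variance = 9. Proportion = 2.2933/9 = 0.2548 → 25.48%.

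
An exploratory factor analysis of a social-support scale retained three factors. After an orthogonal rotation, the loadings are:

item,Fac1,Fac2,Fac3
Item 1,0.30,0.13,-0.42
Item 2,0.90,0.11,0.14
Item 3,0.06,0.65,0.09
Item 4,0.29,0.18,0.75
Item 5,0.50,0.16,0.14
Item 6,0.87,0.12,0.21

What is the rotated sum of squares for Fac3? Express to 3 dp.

0.830

SS loadings for Fac3 = (-0.42)² + 0.14² + 0.09² + 0.75² + 0.14² + 0.21² = 0.1764 + 0.0196 + 0.0081 + 0.5625 + 0.0196 + 0.0441 = 0.8303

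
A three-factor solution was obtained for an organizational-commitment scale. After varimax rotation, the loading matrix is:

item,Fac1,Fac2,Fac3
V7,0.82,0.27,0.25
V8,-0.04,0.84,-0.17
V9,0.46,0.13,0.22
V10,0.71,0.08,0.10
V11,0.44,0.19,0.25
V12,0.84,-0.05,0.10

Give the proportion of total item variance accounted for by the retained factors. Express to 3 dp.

SS loadings by factor: 2.2889, 0.8404, 0.2223; total = 3.3516.
Total variance with 6 standardized items is 6, so the solution explains 3.3516/6 = 0.5586.

0.559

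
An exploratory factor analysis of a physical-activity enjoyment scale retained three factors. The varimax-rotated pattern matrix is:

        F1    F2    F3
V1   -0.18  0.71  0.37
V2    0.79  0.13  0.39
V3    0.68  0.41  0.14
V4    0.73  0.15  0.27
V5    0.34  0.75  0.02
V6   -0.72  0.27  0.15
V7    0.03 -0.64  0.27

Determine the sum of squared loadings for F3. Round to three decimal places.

0.477

SS loadings for F3 = 0.37² + 0.39² + 0.14² + 0.27² + 0.02² + 0.15² + 0.27² = 0.1369 + 0.1521 + 0.0196 + 0.0729 + 0.0004 + 0.0225 + 0.0729 = 0.4773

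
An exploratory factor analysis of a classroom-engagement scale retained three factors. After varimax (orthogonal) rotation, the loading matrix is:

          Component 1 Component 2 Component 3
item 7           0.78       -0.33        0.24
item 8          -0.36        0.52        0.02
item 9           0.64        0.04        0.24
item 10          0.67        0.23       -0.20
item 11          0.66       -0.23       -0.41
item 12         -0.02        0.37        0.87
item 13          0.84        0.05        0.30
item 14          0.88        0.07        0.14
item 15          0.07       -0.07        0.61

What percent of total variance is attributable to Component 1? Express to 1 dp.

SS loadings for Component 1 = 0.78² + (-0.36)² + 0.64² + 0.67² + 0.66² + (-0.02)² + 0.84² + 0.88² + 0.07² = 3.5174
With 9 standardized items, total variance = 9. Proportion = 3.5174/9 = 0.3908 → 39.08%.

39.1%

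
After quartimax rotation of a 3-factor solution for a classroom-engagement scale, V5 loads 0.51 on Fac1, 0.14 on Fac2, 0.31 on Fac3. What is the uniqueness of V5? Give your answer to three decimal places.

0.624

h² = 0.51² + 0.14² + 0.31² = 0.2601 + 0.0196 + 0.0961 = 0.3758
Uniqueness u² = 1 − h² = 1 − 0.3758 = 0.6242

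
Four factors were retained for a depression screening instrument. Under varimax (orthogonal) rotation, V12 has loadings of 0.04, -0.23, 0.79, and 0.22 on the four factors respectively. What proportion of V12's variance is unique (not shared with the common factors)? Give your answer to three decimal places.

0.273

h² = 0.04² + (-0.23)² + 0.79² + 0.22² = 0.0016 + 0.0529 + 0.6241 + 0.0484 = 0.7270
Uniqueness u² = 1 − h² = 1 − 0.7270 = 0.2730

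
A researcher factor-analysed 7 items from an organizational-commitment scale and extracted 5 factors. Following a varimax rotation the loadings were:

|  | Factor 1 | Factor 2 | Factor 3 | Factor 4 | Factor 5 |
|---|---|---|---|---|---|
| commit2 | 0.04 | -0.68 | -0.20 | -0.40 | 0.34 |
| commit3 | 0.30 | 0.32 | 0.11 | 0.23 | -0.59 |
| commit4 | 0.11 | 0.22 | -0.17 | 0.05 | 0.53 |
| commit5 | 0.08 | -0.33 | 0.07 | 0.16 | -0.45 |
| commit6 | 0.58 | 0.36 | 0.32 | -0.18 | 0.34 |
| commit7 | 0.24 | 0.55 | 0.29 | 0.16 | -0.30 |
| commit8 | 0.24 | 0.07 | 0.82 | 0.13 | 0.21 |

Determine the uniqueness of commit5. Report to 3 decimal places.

h² = 0.08² + (-0.33)² + 0.07² + 0.16² + (-0.45)² = 0.0064 + 0.1089 + 0.0049 + 0.0256 + 0.2025 = 0.3483
Uniqueness u² = 1 − h² = 1 − 0.3483 = 0.6517

0.652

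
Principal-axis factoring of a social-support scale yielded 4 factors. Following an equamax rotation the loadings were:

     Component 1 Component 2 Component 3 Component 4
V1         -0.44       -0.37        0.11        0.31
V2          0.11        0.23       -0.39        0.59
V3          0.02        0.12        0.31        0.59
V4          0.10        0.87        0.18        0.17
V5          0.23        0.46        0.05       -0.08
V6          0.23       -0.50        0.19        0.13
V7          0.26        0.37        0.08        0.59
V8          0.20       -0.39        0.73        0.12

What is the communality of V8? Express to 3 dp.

0.739

h² = 0.20² + (-0.39)² + 0.73² + 0.12² = 0.0400 + 0.1521 + 0.5329 + 0.0144 = 0.7394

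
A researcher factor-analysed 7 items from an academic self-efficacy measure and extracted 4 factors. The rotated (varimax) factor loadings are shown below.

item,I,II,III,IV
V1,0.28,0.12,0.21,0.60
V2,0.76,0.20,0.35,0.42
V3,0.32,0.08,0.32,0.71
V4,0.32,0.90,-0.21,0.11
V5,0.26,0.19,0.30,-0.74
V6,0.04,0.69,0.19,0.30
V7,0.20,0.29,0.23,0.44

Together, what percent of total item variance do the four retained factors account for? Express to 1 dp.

SS loadings by factor: 0.9700, 1.4671, 0.4921, 1.8838; total = 4.8130.
Total variance with 7 standardized items is 7, so the solution explains 4.8130/7 = 0.6876 = 68.76%.

68.8%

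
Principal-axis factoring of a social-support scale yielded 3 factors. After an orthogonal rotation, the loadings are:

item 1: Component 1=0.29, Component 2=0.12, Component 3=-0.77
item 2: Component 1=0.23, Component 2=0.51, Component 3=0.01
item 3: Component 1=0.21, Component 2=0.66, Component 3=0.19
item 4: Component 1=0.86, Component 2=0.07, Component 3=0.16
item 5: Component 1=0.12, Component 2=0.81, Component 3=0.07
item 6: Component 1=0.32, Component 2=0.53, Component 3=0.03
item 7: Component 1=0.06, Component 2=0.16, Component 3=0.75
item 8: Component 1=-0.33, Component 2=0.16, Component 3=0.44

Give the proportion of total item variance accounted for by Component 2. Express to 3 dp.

0.213

SS loadings for Component 2 = 0.12² + 0.51² + 0.66² + 0.07² + 0.81² + 0.53² + 0.16² + 0.16² = 1.7032
Proportion of variance = 1.7032 / 8 = 0.2129.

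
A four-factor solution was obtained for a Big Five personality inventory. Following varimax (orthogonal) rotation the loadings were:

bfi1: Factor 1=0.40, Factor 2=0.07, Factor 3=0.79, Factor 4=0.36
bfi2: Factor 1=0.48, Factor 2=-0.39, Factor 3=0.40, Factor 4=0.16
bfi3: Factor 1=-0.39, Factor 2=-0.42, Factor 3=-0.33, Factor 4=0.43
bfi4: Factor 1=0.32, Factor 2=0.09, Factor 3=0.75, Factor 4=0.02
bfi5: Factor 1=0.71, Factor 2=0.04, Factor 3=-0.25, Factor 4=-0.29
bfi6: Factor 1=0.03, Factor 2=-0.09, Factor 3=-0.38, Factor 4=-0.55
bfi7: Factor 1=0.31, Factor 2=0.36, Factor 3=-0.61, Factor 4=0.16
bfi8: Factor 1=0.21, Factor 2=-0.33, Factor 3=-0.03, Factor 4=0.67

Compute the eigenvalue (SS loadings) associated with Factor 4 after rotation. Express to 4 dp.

SS loadings for Factor 4 = 0.36² + 0.16² + 0.43² + 0.02² + (-0.29)² + (-0.55)² + 0.16² + 0.67² = 0.1296 + 0.0256 + 0.1849 + 0.0004 + 0.0841 + 0.3025 + 0.0256 + 0.4489 = 1.2016

1.2016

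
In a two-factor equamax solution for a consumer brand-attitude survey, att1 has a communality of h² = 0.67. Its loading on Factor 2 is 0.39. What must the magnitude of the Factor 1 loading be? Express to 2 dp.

Under orthogonal rotation h² = Σλ², so λ_Factor 1² = h² − (0.1521) = 0.67 − 0.1521 = 0.5179.
|λ| = √0.5179 = 0.7197.

0.72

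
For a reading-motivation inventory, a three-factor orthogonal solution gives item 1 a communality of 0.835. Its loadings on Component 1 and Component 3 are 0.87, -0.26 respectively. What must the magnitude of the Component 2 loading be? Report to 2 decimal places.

Under orthogonal rotation h² = Σλ², so λ_Component 2² = h² − (0.8245) = 0.835 − 0.8245 = 0.0105.
|λ| = √0.0105 = 0.1025.

0.10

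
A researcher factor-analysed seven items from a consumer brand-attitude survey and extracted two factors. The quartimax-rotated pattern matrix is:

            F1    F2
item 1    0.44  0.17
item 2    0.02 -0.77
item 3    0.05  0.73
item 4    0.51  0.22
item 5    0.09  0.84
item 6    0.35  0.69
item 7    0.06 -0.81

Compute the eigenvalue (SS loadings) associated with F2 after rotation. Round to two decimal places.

SS loadings for F2 = 0.17² + (-0.77)² + 0.73² + 0.22² + 0.84² + 0.69² + (-0.81)² = 0.0289 + 0.5929 + 0.5329 + 0.0484 + 0.7056 + 0.4761 + 0.6561 = 3.0409

3.04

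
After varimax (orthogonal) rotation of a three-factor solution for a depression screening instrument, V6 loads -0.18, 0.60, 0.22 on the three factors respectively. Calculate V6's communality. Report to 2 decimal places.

h² = (-0.18)² + 0.60² + 0.22² = 0.0324 + 0.3600 + 0.0484 = 0.4408

0.44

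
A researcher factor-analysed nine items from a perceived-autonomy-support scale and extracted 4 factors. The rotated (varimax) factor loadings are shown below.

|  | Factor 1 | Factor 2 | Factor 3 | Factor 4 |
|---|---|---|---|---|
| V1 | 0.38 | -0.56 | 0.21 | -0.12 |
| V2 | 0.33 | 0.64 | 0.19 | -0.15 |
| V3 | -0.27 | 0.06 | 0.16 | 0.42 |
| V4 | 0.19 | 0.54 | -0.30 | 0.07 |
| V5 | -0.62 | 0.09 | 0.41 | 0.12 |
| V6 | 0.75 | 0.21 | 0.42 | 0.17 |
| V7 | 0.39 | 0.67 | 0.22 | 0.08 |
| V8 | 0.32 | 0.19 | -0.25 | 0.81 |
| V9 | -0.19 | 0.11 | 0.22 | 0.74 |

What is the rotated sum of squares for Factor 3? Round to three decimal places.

SS loadings for Factor 3 = 0.21² + 0.19² + 0.16² + (-0.30)² + 0.41² + 0.42² + 0.22² + (-0.25)² + 0.22² = 0.0441 + 0.0361 + 0.0256 + 0.0900 + 0.1681 + 0.1764 + 0.0484 + 0.0625 + 0.0484 = 0.6996

0.700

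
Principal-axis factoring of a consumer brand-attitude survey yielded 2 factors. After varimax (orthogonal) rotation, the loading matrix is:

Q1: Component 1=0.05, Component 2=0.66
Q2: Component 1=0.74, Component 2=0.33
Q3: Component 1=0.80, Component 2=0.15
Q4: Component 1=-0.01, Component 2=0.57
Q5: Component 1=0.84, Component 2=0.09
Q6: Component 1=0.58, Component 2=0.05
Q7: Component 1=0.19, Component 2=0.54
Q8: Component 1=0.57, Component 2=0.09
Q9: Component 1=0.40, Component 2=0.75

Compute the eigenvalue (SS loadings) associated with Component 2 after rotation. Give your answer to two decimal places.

SS loadings for Component 2 = 0.66² + 0.33² + 0.15² + 0.57² + 0.09² + 0.05² + 0.54² + 0.09² + 0.75² = 0.4356 + 0.1089 + 0.0225 + 0.3249 + 0.0081 + 0.0025 + 0.2916 + 0.0081 + 0.5625 = 1.7647

1.76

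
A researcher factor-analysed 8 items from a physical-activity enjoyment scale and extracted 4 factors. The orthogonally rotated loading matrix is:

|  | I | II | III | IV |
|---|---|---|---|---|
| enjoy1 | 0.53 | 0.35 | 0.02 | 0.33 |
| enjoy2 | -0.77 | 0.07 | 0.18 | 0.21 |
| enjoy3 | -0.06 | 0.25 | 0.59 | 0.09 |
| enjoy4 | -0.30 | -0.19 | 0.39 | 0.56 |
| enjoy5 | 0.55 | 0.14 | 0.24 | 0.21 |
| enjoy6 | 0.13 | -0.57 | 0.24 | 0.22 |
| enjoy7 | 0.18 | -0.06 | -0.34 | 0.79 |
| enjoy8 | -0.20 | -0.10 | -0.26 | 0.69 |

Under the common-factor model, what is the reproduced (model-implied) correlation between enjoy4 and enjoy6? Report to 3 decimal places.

0.286

r̂ = Σ λ_i·λ_j across factors = (-0.30)(0.13) + (-0.19)(-0.57) + (0.39)(0.24) + (0.56)(0.22)
  = -0.0390 +0.1083 +0.0936 +0.1232 = 0.2861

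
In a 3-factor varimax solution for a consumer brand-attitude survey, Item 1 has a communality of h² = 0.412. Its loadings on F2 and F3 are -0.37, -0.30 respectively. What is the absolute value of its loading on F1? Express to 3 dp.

Under orthogonal rotation h² = Σλ², so λ_F1² = h² − (0.2269) = 0.412 − 0.2269 = 0.1851.
|λ| = √0.1851 = 0.4302.

0.430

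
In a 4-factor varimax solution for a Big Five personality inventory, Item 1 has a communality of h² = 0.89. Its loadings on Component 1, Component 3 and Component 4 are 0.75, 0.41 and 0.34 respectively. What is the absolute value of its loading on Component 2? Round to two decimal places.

0.21

Under orthogonal rotation h² = Σλ², so λ_Component 2² = h² − (0.8462) = 0.89 − 0.8462 = 0.0438.
|λ| = √0.0438 = 0.2093.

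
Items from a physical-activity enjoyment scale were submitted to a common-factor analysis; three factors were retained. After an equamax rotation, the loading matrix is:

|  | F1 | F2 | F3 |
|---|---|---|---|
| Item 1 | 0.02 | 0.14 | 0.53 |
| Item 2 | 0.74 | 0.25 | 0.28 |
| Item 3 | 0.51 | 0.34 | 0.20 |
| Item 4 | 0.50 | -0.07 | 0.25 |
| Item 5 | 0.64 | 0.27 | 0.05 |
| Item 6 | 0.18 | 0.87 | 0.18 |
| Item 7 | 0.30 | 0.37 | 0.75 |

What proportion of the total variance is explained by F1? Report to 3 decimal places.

SS loadings for F1 = 0.02² + 0.74² + 0.51² + 0.50² + 0.64² + 0.18² + 0.30² = 1.5901
Proportion of variance = 1.5901 / 7 = 0.2272.

0.227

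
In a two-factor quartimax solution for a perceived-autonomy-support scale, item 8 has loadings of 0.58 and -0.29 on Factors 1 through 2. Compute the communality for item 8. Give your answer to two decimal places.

0.42

h² = 0.58² + (-0.29)² = 0.3364 + 0.0841 = 0.4205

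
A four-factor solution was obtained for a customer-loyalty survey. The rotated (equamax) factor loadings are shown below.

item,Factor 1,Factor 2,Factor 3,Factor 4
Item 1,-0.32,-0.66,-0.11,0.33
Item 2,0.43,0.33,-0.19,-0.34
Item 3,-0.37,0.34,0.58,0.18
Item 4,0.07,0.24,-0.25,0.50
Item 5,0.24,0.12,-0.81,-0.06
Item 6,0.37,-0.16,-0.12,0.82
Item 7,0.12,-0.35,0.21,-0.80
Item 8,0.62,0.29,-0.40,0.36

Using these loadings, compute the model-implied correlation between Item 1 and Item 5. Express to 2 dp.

r̂ = Σ λ_i·λ_j across factors = (-0.32)(0.24) + (-0.66)(0.12) + (-0.11)(-0.81) + (0.33)(-0.06)
  = -0.0768 -0.0792 +0.0891 -0.0198 = -0.0867

-0.09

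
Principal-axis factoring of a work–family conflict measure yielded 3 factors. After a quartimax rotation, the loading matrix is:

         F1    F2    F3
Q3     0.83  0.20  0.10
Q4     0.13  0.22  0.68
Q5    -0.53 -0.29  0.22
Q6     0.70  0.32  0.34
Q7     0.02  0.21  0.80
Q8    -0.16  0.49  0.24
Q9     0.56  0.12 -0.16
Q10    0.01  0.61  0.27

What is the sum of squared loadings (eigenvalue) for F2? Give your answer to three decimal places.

0.946

SS loadings for F2 = 0.20² + 0.22² + (-0.29)² + 0.32² + 0.21² + 0.49² + 0.12² + 0.61² = 0.0400 + 0.0484 + 0.0841 + 0.1024 + 0.0441 + 0.2401 + 0.0144 + 0.3721 = 0.9456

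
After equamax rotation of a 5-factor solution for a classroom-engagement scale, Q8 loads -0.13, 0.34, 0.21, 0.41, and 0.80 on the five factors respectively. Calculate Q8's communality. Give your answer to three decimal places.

0.985

h² = (-0.13)² + 0.34² + 0.21² + 0.41² + 0.80² = 0.0169 + 0.1156 + 0.0441 + 0.1681 + 0.6400 = 0.9847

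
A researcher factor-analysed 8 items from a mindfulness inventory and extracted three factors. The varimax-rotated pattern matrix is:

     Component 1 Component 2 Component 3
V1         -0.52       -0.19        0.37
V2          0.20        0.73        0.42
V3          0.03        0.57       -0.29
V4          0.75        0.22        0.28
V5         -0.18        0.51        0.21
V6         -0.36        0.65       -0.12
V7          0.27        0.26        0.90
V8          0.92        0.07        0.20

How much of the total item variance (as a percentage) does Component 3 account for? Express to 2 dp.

17.30%

SS loadings for Component 3 = 0.37² + 0.42² + (-0.29)² + 0.28² + 0.21² + (-0.12)² + 0.90² + 0.20² = 1.3843
With 8 standardized items, total variance = 8. Proportion = 1.3843/8 = 0.1730 → 17.30%.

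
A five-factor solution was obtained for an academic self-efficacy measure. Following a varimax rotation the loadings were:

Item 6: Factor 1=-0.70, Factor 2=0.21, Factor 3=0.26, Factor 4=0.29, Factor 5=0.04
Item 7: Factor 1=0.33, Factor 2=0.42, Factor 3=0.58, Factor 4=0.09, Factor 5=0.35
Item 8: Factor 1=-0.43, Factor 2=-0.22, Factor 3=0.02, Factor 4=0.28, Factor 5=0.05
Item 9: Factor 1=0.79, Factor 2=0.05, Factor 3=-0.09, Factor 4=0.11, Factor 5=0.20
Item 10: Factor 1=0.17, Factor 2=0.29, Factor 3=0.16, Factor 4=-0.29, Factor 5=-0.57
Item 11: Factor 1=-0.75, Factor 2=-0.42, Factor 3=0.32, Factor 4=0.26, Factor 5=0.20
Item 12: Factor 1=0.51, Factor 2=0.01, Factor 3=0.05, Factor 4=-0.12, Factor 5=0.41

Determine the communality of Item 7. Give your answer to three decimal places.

0.752

h² = 0.33² + 0.42² + 0.58² + 0.09² + 0.35² = 0.1089 + 0.1764 + 0.3364 + 0.0081 + 0.1225 = 0.7523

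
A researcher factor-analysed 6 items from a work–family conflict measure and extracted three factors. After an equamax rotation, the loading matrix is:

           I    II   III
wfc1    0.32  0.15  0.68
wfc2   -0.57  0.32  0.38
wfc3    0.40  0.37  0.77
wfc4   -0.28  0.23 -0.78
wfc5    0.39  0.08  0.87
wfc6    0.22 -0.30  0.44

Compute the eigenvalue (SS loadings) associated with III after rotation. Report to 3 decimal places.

2.759

SS loadings for III = 0.68² + 0.38² + 0.77² + (-0.78)² + 0.87² + 0.44² = 0.4624 + 0.1444 + 0.5929 + 0.6084 + 0.7569 + 0.1936 = 2.7586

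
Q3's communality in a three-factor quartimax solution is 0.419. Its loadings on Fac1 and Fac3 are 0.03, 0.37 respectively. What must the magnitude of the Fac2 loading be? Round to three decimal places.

0.530

Under orthogonal rotation h² = Σλ², so λ_Fac2² = h² − (0.1378) = 0.419 − 0.1378 = 0.2812.
|λ| = √0.2812 = 0.5303.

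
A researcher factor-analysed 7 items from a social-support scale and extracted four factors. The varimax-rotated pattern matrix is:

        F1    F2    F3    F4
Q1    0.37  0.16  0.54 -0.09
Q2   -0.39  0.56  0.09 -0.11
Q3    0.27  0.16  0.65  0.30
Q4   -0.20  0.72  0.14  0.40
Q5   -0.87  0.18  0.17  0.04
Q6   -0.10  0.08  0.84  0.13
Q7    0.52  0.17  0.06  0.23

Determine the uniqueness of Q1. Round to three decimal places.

0.538

h² = 0.37² + 0.16² + 0.54² + (-0.09)² = 0.1369 + 0.0256 + 0.2916 + 0.0081 = 0.4622
Uniqueness u² = 1 − h² = 1 − 0.4622 = 0.5378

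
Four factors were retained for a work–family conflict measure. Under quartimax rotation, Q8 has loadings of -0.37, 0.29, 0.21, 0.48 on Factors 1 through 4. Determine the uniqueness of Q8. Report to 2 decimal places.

h² = (-0.37)² + 0.29² + 0.21² + 0.48² = 0.1369 + 0.0841 + 0.0441 + 0.2304 = 0.4955
Uniqueness u² = 1 − h² = 1 − 0.4955 = 0.5045

0.50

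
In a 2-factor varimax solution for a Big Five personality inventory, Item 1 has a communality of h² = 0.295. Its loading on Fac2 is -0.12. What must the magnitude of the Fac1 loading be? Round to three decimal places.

Under orthogonal rotation h² = Σλ², so λ_Fac1² = h² − (0.0144) = 0.295 − 0.0144 = 0.2806.
|λ| = √0.2806 = 0.5297.

0.530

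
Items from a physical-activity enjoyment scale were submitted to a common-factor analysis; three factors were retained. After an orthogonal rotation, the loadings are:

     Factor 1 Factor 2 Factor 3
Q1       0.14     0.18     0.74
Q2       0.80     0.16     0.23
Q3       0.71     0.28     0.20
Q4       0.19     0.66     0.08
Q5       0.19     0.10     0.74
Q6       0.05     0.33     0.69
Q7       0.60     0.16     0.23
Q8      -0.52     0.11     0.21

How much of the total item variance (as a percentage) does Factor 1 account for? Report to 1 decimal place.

SS loadings for Factor 1 = 0.14² + 0.80² + 0.71² + 0.19² + 0.19² + 0.05² + 0.60² + (-0.52)² = 1.8688
With 8 standardized items, total variance = 8. Proportion = 1.8688/8 = 0.2336 → 23.36%.

23.4%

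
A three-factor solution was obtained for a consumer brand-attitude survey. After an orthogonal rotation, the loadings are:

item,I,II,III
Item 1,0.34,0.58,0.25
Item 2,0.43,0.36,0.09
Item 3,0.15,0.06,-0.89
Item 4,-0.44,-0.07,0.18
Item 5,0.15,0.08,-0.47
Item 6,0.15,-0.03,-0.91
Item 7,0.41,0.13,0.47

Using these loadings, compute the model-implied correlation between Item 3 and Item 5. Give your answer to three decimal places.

r̂ = Σ λ_i·λ_j across factors = (0.15)(0.15) + (0.06)(0.08) + (-0.89)(-0.47)
  = +0.0225 +0.0048 +0.4183 = 0.4456

0.446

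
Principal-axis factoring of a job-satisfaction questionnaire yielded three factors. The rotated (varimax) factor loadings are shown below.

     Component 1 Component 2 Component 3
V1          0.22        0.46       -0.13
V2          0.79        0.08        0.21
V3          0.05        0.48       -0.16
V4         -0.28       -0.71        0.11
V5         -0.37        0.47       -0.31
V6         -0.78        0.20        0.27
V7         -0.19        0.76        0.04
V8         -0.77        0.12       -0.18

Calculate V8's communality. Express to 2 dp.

h² = (-0.77)² + 0.12² + (-0.18)² = 0.5929 + 0.0144 + 0.0324 = 0.6397

0.64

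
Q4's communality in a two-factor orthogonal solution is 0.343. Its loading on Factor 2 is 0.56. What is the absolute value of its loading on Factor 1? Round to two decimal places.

Under orthogonal rotation h² = Σλ², so λ_Factor 1² = h² − (0.3136) = 0.343 − 0.3136 = 0.0294.
|λ| = √0.0294 = 0.1715.

0.17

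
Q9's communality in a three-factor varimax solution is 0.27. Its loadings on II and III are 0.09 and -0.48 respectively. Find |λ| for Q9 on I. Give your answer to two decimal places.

0.18

Under orthogonal rotation h² = Σλ², so λ_I² = h² − (0.2385) = 0.27 − 0.2385 = 0.0315.
|λ| = √0.0315 = 0.1775.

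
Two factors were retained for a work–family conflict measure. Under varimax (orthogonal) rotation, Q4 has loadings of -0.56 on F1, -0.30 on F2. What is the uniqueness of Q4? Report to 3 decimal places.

0.596

h² = (-0.56)² + (-0.30)² = 0.3136 + 0.0900 = 0.4036
Uniqueness u² = 1 − h² = 1 − 0.4036 = 0.5964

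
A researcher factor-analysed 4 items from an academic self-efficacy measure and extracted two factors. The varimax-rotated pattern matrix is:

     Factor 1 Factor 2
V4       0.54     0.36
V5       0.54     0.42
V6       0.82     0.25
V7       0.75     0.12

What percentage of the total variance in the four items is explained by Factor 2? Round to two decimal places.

SS loadings for Factor 2 = 0.36² + 0.42² + 0.25² + 0.12² = 0.3829
With 4 standardized items, total variance = 4. Proportion = 0.3829/4 = 0.0957 → 9.57%.

9.57%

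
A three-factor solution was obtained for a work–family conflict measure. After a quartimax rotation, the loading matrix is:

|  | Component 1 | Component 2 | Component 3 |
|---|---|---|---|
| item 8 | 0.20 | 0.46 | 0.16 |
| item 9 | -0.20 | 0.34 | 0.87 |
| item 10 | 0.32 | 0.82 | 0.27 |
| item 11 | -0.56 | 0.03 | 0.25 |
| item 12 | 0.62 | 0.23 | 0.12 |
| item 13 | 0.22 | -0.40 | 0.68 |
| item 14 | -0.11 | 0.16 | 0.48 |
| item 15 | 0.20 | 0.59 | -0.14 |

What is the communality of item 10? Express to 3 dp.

0.848

h² = 0.32² + 0.82² + 0.27² = 0.1024 + 0.6724 + 0.0729 = 0.8477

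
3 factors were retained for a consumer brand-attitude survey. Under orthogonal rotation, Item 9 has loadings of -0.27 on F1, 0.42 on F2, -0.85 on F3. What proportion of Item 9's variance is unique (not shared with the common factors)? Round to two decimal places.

0.03

h² = (-0.27)² + 0.42² + (-0.85)² = 0.0729 + 0.1764 + 0.7225 = 0.9718
Uniqueness u² = 1 − h² = 1 − 0.9718 = 0.0282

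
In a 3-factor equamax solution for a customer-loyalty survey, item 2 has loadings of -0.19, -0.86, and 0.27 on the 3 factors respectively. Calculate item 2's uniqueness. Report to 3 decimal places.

h² = (-0.19)² + (-0.86)² + 0.27² = 0.0361 + 0.7396 + 0.0729 = 0.8486
Uniqueness u² = 1 − h² = 1 − 0.8486 = 0.1514

0.151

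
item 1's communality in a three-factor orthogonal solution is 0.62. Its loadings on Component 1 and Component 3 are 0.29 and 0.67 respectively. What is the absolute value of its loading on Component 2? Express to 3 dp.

0.295

Under orthogonal rotation h² = Σλ², so λ_Component 2² = h² − (0.5330) = 0.62 − 0.5330 = 0.0870.
|λ| = √0.0870 = 0.2950.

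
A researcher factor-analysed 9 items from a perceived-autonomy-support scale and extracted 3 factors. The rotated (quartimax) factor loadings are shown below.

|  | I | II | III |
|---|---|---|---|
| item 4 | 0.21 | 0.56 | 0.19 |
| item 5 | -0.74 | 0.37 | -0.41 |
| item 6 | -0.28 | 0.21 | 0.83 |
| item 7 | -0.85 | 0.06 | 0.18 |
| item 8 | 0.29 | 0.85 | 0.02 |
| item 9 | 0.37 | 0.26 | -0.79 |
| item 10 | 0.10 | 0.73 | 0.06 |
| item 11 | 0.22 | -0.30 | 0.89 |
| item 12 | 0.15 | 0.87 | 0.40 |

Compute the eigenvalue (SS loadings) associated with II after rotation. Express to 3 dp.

2.668

SS loadings for II = 0.56² + 0.37² + 0.21² + 0.06² + 0.85² + 0.26² + 0.73² + (-0.30)² + 0.87² = 0.3136 + 0.1369 + 0.0441 + 0.0036 + 0.7225 + 0.0676 + 0.5329 + 0.0900 + 0.7569 = 2.6681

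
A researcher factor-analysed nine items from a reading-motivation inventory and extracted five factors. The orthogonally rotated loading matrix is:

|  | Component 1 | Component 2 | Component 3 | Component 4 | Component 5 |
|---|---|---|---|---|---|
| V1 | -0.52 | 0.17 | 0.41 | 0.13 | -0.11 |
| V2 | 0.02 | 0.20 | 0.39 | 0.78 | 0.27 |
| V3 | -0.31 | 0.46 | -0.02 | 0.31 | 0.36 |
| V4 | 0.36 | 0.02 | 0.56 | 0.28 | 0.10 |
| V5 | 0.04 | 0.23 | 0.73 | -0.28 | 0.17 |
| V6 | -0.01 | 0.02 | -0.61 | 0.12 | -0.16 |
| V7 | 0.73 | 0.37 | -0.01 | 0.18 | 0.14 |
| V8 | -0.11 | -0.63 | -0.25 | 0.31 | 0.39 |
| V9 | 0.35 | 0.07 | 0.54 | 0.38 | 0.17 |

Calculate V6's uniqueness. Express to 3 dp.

0.587

h² = (-0.01)² + 0.02² + (-0.61)² + 0.12² + (-0.16)² = 0.0001 + 0.0004 + 0.3721 + 0.0144 + 0.0256 = 0.4126
Uniqueness u² = 1 − h² = 1 − 0.4126 = 0.5874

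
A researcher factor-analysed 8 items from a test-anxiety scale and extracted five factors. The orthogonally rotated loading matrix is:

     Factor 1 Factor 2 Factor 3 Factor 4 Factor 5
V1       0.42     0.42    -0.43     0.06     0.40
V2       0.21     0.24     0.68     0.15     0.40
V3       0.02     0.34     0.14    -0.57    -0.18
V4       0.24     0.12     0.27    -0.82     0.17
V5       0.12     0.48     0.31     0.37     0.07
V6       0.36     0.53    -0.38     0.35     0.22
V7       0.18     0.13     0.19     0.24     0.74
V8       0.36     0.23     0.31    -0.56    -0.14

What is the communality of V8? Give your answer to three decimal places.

0.612

h² = 0.36² + 0.23² + 0.31² + (-0.56)² + (-0.14)² = 0.1296 + 0.0529 + 0.0961 + 0.3136 + 0.0196 = 0.6118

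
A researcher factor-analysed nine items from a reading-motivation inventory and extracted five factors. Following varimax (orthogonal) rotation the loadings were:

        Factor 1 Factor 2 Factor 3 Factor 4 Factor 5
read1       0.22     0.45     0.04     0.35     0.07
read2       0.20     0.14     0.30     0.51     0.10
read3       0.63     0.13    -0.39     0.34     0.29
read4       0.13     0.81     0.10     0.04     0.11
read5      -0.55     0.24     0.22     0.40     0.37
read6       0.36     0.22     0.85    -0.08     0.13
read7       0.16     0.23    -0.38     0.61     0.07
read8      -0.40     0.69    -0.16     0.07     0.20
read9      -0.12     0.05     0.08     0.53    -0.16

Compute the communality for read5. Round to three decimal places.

0.705

h² = (-0.55)² + 0.24² + 0.22² + 0.40² + 0.37² = 0.3025 + 0.0576 + 0.0484 + 0.1600 + 0.1369 = 0.7054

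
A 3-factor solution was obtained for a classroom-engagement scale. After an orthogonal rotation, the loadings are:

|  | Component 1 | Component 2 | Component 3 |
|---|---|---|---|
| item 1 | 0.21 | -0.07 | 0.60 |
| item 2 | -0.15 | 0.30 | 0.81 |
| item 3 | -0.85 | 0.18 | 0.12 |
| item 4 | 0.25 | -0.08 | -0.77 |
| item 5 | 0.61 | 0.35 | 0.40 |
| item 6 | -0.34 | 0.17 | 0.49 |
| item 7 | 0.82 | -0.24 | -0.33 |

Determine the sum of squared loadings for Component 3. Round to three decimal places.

SS loadings for Component 3 = 0.60² + 0.81² + 0.12² + (-0.77)² + 0.40² + 0.49² + (-0.33)² = 0.3600 + 0.6561 + 0.0144 + 0.5929 + 0.1600 + 0.2401 + 0.1089 = 2.1324

2.132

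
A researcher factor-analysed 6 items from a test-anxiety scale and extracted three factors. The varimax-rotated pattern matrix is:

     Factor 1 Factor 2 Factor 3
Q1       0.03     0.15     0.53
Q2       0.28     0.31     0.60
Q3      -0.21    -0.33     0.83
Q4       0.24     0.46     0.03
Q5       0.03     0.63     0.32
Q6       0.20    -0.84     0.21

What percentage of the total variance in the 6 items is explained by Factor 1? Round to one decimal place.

3.7%

SS loadings for Factor 1 = 0.03² + 0.28² + (-0.21)² + 0.24² + 0.03² + 0.20² = 0.2219
With 6 standardized items, total variance = 6. Proportion = 0.2219/6 = 0.0370 → 3.70%.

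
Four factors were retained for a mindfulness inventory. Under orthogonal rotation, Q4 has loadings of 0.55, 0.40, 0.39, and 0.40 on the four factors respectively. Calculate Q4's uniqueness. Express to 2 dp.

0.23

h² = 0.55² + 0.40² + 0.39² + 0.40² = 0.3025 + 0.1600 + 0.1521 + 0.1600 = 0.7746
Uniqueness u² = 1 − h² = 1 − 0.7746 = 0.2254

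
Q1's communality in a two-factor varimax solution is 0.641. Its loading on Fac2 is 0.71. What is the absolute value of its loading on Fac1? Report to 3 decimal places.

0.370

Under orthogonal rotation h² = Σλ², so λ_Fac1² = h² − (0.5041) = 0.641 − 0.5041 = 0.1369.
|λ| = √0.1369 = 0.3700.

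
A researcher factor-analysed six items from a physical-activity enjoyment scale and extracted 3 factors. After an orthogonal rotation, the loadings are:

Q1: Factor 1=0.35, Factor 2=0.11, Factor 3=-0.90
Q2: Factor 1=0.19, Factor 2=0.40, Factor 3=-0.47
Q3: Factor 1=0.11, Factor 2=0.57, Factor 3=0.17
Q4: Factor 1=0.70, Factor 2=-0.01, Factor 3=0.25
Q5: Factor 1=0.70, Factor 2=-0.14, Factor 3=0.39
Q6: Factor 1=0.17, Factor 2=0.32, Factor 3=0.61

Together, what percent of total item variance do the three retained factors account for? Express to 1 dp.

SS loadings by factor: 1.1796, 0.6191, 1.6465; total = 3.4452.
Total variance with 6 standardized items is 6, so the solution explains 3.4452/6 = 0.5742 = 57.42%.

57.4%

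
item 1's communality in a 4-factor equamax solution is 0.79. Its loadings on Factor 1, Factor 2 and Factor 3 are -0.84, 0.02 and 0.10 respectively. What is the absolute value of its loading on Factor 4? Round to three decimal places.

Under orthogonal rotation h² = Σλ², so λ_Factor 4² = h² − (0.7160) = 0.79 − 0.7160 = 0.0740.
|λ| = √0.0740 = 0.2720.

0.272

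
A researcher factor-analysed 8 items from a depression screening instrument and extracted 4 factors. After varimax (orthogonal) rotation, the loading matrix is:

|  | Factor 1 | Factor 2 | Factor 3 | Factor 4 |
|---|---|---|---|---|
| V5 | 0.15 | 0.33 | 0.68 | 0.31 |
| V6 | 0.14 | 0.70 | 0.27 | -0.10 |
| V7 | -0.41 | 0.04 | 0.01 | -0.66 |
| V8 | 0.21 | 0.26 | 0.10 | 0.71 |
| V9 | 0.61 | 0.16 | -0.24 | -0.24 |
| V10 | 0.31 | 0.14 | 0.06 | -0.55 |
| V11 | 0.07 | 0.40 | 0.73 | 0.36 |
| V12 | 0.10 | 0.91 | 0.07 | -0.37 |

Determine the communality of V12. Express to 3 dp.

h² = 0.10² + 0.91² + 0.07² + (-0.37)² = 0.0100 + 0.8281 + 0.0049 + 0.1369 = 0.9799

0.980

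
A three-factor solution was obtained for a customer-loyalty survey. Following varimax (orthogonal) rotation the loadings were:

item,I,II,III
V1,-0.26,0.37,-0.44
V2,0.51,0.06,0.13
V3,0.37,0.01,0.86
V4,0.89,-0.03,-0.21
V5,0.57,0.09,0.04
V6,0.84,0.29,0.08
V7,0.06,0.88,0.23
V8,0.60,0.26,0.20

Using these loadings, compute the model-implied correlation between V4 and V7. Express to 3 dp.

r̂ = Σ λ_i·λ_j across factors = (0.89)(0.06) + (-0.03)(0.88) + (-0.21)(0.23)
  = +0.0534 -0.0264 -0.0483 = -0.0213

-0.021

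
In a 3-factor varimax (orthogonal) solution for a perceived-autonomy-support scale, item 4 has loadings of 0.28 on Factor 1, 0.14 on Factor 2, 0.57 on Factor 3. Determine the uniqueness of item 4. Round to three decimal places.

h² = 0.28² + 0.14² + 0.57² = 0.0784 + 0.0196 + 0.3249 = 0.4229
Uniqueness u² = 1 − h² = 1 − 0.4229 = 0.5771

0.577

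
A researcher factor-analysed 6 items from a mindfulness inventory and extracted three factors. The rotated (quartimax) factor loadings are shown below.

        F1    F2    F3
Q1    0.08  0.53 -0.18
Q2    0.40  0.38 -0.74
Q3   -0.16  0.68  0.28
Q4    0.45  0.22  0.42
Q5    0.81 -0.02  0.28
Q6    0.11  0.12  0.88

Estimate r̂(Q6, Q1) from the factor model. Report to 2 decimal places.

-0.09

r̂ = Σ λ_i·λ_j across factors = (0.11)(0.08) + (0.12)(0.53) + (0.88)(-0.18)
  = +0.0088 +0.0636 -0.1584 = -0.0860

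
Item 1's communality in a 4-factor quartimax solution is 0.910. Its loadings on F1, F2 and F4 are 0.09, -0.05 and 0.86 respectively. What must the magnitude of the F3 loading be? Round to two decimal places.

Under orthogonal rotation h² = Σλ², so λ_F3² = h² − (0.7502) = 0.910 − 0.7502 = 0.1598.
|λ| = √0.1598 = 0.3997.

0.40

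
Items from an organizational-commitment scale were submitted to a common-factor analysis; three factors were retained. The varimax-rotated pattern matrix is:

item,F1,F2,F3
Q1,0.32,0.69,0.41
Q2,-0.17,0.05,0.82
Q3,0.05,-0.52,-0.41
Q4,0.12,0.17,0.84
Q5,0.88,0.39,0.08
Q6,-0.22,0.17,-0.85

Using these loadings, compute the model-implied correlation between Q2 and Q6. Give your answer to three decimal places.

-0.651

r̂ = Σ λ_i·λ_j across factors = (-0.17)(-0.22) + (0.05)(0.17) + (0.82)(-0.85)
  = +0.0374 +0.0085 -0.6970 = -0.6511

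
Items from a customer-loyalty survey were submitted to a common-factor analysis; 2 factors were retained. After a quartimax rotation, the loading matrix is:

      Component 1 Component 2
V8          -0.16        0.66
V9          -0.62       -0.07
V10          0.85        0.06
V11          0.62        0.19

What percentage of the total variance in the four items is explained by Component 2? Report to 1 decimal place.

SS loadings for Component 2 = 0.66² + (-0.07)² + 0.06² + 0.19² = 0.4802
With 4 standardized items, total variance = 4. Proportion = 0.4802/4 = 0.1201 → 12.01%.

12.0%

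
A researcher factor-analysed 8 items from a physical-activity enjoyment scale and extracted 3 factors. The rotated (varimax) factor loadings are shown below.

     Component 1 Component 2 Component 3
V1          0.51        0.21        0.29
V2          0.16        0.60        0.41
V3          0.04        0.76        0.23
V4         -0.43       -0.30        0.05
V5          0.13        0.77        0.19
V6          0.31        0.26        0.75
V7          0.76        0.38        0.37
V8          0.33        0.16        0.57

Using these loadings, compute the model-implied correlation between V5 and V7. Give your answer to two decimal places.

0.46

r̂ = Σ λ_i·λ_j across factors = (0.13)(0.76) + (0.77)(0.38) + (0.19)(0.37)
  = +0.0988 +0.2926 +0.0703 = 0.4617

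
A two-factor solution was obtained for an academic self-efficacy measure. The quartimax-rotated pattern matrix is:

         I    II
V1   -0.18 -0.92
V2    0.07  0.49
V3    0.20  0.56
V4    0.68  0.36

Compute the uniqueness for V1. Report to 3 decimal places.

0.121

h² = (-0.18)² + (-0.92)² = 0.0324 + 0.8464 = 0.8788
Uniqueness u² = 1 − h² = 1 − 0.8788 = 0.1212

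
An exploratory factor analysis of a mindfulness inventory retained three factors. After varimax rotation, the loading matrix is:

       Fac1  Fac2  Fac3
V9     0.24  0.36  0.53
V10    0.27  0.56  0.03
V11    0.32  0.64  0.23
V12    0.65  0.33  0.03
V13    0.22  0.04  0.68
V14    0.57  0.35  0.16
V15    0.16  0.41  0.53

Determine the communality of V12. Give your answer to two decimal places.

h² = 0.65² + 0.33² + 0.03² = 0.4225 + 0.1089 + 0.0009 = 0.5323

0.53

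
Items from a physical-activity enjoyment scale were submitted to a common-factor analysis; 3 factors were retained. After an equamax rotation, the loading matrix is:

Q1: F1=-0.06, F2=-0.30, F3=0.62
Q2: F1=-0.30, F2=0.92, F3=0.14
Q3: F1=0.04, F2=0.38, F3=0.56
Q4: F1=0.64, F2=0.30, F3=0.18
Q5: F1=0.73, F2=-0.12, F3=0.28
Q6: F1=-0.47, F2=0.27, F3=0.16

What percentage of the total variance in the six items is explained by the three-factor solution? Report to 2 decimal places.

56.18%

SS loadings by factor: 1.2586, 1.2581, 0.8540; total = 3.3707.
Total variance with 6 standardized items is 6, so the solution explains 3.3707/6 = 0.5618 = 56.18%.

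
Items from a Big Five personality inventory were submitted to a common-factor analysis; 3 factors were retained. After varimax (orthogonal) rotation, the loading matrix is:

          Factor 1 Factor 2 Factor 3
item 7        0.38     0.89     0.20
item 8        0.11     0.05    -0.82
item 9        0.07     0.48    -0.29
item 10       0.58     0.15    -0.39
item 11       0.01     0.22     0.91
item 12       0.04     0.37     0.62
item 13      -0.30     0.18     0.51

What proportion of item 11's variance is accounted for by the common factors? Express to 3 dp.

h² = 0.01² + 0.22² + 0.91² = 0.0001 + 0.0484 + 0.8281 = 0.8766

0.877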